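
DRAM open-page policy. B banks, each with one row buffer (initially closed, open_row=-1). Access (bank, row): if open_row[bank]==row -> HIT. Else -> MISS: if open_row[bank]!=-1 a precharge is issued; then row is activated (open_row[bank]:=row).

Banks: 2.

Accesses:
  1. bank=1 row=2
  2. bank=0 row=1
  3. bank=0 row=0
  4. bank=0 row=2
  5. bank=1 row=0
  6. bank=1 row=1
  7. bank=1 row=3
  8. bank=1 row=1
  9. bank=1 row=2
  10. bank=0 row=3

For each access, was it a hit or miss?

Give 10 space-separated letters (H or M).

Acc 1: bank1 row2 -> MISS (open row2); precharges=0
Acc 2: bank0 row1 -> MISS (open row1); precharges=0
Acc 3: bank0 row0 -> MISS (open row0); precharges=1
Acc 4: bank0 row2 -> MISS (open row2); precharges=2
Acc 5: bank1 row0 -> MISS (open row0); precharges=3
Acc 6: bank1 row1 -> MISS (open row1); precharges=4
Acc 7: bank1 row3 -> MISS (open row3); precharges=5
Acc 8: bank1 row1 -> MISS (open row1); precharges=6
Acc 9: bank1 row2 -> MISS (open row2); precharges=7
Acc 10: bank0 row3 -> MISS (open row3); precharges=8

Answer: M M M M M M M M M M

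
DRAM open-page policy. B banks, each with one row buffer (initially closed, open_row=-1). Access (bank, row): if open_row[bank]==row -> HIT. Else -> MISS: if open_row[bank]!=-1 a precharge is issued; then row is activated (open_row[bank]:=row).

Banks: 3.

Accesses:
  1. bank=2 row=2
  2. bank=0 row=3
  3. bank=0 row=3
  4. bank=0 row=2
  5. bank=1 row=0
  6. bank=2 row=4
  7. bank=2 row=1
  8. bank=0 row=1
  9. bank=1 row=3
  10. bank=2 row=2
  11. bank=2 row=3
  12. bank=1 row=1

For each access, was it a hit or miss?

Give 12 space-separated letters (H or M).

Answer: M M H M M M M M M M M M

Derivation:
Acc 1: bank2 row2 -> MISS (open row2); precharges=0
Acc 2: bank0 row3 -> MISS (open row3); precharges=0
Acc 3: bank0 row3 -> HIT
Acc 4: bank0 row2 -> MISS (open row2); precharges=1
Acc 5: bank1 row0 -> MISS (open row0); precharges=1
Acc 6: bank2 row4 -> MISS (open row4); precharges=2
Acc 7: bank2 row1 -> MISS (open row1); precharges=3
Acc 8: bank0 row1 -> MISS (open row1); precharges=4
Acc 9: bank1 row3 -> MISS (open row3); precharges=5
Acc 10: bank2 row2 -> MISS (open row2); precharges=6
Acc 11: bank2 row3 -> MISS (open row3); precharges=7
Acc 12: bank1 row1 -> MISS (open row1); precharges=8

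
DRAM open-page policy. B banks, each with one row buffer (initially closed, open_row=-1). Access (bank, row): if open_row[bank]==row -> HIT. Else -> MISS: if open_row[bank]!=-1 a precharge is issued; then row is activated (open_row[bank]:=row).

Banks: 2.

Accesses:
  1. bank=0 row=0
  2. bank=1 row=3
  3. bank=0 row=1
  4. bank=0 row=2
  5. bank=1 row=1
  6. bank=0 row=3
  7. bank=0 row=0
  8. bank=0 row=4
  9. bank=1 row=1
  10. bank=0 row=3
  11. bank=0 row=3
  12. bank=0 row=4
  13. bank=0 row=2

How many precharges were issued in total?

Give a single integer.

Answer: 9

Derivation:
Acc 1: bank0 row0 -> MISS (open row0); precharges=0
Acc 2: bank1 row3 -> MISS (open row3); precharges=0
Acc 3: bank0 row1 -> MISS (open row1); precharges=1
Acc 4: bank0 row2 -> MISS (open row2); precharges=2
Acc 5: bank1 row1 -> MISS (open row1); precharges=3
Acc 6: bank0 row3 -> MISS (open row3); precharges=4
Acc 7: bank0 row0 -> MISS (open row0); precharges=5
Acc 8: bank0 row4 -> MISS (open row4); precharges=6
Acc 9: bank1 row1 -> HIT
Acc 10: bank0 row3 -> MISS (open row3); precharges=7
Acc 11: bank0 row3 -> HIT
Acc 12: bank0 row4 -> MISS (open row4); precharges=8
Acc 13: bank0 row2 -> MISS (open row2); precharges=9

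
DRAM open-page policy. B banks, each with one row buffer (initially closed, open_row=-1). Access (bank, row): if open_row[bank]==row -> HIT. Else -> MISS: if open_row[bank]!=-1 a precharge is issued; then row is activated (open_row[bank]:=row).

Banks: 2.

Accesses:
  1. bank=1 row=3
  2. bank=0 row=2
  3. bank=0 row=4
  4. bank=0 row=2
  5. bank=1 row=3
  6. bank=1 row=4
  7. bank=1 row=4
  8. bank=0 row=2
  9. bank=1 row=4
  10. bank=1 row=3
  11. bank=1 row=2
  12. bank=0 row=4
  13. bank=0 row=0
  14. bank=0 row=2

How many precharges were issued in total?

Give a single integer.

Acc 1: bank1 row3 -> MISS (open row3); precharges=0
Acc 2: bank0 row2 -> MISS (open row2); precharges=0
Acc 3: bank0 row4 -> MISS (open row4); precharges=1
Acc 4: bank0 row2 -> MISS (open row2); precharges=2
Acc 5: bank1 row3 -> HIT
Acc 6: bank1 row4 -> MISS (open row4); precharges=3
Acc 7: bank1 row4 -> HIT
Acc 8: bank0 row2 -> HIT
Acc 9: bank1 row4 -> HIT
Acc 10: bank1 row3 -> MISS (open row3); precharges=4
Acc 11: bank1 row2 -> MISS (open row2); precharges=5
Acc 12: bank0 row4 -> MISS (open row4); precharges=6
Acc 13: bank0 row0 -> MISS (open row0); precharges=7
Acc 14: bank0 row2 -> MISS (open row2); precharges=8

Answer: 8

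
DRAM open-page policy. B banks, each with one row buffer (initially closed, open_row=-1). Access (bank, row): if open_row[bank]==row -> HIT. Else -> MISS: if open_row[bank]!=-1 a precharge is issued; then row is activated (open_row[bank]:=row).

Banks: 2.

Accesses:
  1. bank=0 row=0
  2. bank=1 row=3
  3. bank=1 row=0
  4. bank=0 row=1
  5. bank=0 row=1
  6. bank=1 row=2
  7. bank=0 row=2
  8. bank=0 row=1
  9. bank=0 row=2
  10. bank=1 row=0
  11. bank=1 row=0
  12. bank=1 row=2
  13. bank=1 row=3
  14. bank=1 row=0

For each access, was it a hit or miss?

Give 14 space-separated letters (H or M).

Acc 1: bank0 row0 -> MISS (open row0); precharges=0
Acc 2: bank1 row3 -> MISS (open row3); precharges=0
Acc 3: bank1 row0 -> MISS (open row0); precharges=1
Acc 4: bank0 row1 -> MISS (open row1); precharges=2
Acc 5: bank0 row1 -> HIT
Acc 6: bank1 row2 -> MISS (open row2); precharges=3
Acc 7: bank0 row2 -> MISS (open row2); precharges=4
Acc 8: bank0 row1 -> MISS (open row1); precharges=5
Acc 9: bank0 row2 -> MISS (open row2); precharges=6
Acc 10: bank1 row0 -> MISS (open row0); precharges=7
Acc 11: bank1 row0 -> HIT
Acc 12: bank1 row2 -> MISS (open row2); precharges=8
Acc 13: bank1 row3 -> MISS (open row3); precharges=9
Acc 14: bank1 row0 -> MISS (open row0); precharges=10

Answer: M M M M H M M M M M H M M M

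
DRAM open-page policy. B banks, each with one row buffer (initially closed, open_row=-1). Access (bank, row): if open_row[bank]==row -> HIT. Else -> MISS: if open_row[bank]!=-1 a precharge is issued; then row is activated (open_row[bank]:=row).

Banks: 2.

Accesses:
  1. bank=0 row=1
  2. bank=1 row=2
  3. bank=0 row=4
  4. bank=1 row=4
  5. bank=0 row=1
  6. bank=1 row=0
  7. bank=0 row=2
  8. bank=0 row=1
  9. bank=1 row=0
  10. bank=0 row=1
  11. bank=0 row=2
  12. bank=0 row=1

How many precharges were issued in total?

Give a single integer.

Answer: 8

Derivation:
Acc 1: bank0 row1 -> MISS (open row1); precharges=0
Acc 2: bank1 row2 -> MISS (open row2); precharges=0
Acc 3: bank0 row4 -> MISS (open row4); precharges=1
Acc 4: bank1 row4 -> MISS (open row4); precharges=2
Acc 5: bank0 row1 -> MISS (open row1); precharges=3
Acc 6: bank1 row0 -> MISS (open row0); precharges=4
Acc 7: bank0 row2 -> MISS (open row2); precharges=5
Acc 8: bank0 row1 -> MISS (open row1); precharges=6
Acc 9: bank1 row0 -> HIT
Acc 10: bank0 row1 -> HIT
Acc 11: bank0 row2 -> MISS (open row2); precharges=7
Acc 12: bank0 row1 -> MISS (open row1); precharges=8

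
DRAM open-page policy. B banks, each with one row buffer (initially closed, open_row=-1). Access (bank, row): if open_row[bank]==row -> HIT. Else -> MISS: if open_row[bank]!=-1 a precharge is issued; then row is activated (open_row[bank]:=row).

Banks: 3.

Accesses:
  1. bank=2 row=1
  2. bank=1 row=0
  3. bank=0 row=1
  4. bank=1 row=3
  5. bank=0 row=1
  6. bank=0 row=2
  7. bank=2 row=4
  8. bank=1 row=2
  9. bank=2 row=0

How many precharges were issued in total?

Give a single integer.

Acc 1: bank2 row1 -> MISS (open row1); precharges=0
Acc 2: bank1 row0 -> MISS (open row0); precharges=0
Acc 3: bank0 row1 -> MISS (open row1); precharges=0
Acc 4: bank1 row3 -> MISS (open row3); precharges=1
Acc 5: bank0 row1 -> HIT
Acc 6: bank0 row2 -> MISS (open row2); precharges=2
Acc 7: bank2 row4 -> MISS (open row4); precharges=3
Acc 8: bank1 row2 -> MISS (open row2); precharges=4
Acc 9: bank2 row0 -> MISS (open row0); precharges=5

Answer: 5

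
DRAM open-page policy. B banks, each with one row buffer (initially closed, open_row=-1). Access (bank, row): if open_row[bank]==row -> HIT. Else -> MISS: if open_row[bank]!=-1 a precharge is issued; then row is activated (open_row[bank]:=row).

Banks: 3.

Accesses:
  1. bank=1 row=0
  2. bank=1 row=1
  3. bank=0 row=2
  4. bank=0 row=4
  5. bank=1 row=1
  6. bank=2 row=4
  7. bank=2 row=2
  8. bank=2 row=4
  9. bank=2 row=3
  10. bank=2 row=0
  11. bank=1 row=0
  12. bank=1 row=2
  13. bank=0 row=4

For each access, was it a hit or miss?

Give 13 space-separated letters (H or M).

Acc 1: bank1 row0 -> MISS (open row0); precharges=0
Acc 2: bank1 row1 -> MISS (open row1); precharges=1
Acc 3: bank0 row2 -> MISS (open row2); precharges=1
Acc 4: bank0 row4 -> MISS (open row4); precharges=2
Acc 5: bank1 row1 -> HIT
Acc 6: bank2 row4 -> MISS (open row4); precharges=2
Acc 7: bank2 row2 -> MISS (open row2); precharges=3
Acc 8: bank2 row4 -> MISS (open row4); precharges=4
Acc 9: bank2 row3 -> MISS (open row3); precharges=5
Acc 10: bank2 row0 -> MISS (open row0); precharges=6
Acc 11: bank1 row0 -> MISS (open row0); precharges=7
Acc 12: bank1 row2 -> MISS (open row2); precharges=8
Acc 13: bank0 row4 -> HIT

Answer: M M M M H M M M M M M M H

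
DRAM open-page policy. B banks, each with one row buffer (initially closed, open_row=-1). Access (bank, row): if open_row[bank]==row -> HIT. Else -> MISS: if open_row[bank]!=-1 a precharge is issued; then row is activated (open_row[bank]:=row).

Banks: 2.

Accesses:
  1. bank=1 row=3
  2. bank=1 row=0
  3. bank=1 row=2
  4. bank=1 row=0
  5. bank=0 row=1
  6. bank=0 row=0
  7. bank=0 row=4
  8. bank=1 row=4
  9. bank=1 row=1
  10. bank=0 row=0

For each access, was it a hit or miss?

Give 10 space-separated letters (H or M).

Acc 1: bank1 row3 -> MISS (open row3); precharges=0
Acc 2: bank1 row0 -> MISS (open row0); precharges=1
Acc 3: bank1 row2 -> MISS (open row2); precharges=2
Acc 4: bank1 row0 -> MISS (open row0); precharges=3
Acc 5: bank0 row1 -> MISS (open row1); precharges=3
Acc 6: bank0 row0 -> MISS (open row0); precharges=4
Acc 7: bank0 row4 -> MISS (open row4); precharges=5
Acc 8: bank1 row4 -> MISS (open row4); precharges=6
Acc 9: bank1 row1 -> MISS (open row1); precharges=7
Acc 10: bank0 row0 -> MISS (open row0); precharges=8

Answer: M M M M M M M M M M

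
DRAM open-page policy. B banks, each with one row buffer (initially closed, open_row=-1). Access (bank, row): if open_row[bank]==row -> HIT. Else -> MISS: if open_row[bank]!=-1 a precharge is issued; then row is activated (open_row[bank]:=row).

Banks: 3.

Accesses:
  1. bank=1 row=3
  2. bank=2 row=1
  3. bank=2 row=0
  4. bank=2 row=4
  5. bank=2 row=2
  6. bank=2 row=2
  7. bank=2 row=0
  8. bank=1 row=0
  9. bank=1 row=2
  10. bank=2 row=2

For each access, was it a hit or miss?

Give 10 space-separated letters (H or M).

Acc 1: bank1 row3 -> MISS (open row3); precharges=0
Acc 2: bank2 row1 -> MISS (open row1); precharges=0
Acc 3: bank2 row0 -> MISS (open row0); precharges=1
Acc 4: bank2 row4 -> MISS (open row4); precharges=2
Acc 5: bank2 row2 -> MISS (open row2); precharges=3
Acc 6: bank2 row2 -> HIT
Acc 7: bank2 row0 -> MISS (open row0); precharges=4
Acc 8: bank1 row0 -> MISS (open row0); precharges=5
Acc 9: bank1 row2 -> MISS (open row2); precharges=6
Acc 10: bank2 row2 -> MISS (open row2); precharges=7

Answer: M M M M M H M M M M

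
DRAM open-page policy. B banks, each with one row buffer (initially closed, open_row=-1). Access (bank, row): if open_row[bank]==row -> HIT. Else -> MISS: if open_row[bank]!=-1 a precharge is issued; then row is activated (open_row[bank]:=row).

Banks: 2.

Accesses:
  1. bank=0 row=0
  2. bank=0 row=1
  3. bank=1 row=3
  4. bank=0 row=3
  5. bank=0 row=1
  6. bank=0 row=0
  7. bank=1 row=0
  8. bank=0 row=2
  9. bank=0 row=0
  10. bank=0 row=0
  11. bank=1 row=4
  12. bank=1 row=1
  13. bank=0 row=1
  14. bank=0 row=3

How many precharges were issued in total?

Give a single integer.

Answer: 11

Derivation:
Acc 1: bank0 row0 -> MISS (open row0); precharges=0
Acc 2: bank0 row1 -> MISS (open row1); precharges=1
Acc 3: bank1 row3 -> MISS (open row3); precharges=1
Acc 4: bank0 row3 -> MISS (open row3); precharges=2
Acc 5: bank0 row1 -> MISS (open row1); precharges=3
Acc 6: bank0 row0 -> MISS (open row0); precharges=4
Acc 7: bank1 row0 -> MISS (open row0); precharges=5
Acc 8: bank0 row2 -> MISS (open row2); precharges=6
Acc 9: bank0 row0 -> MISS (open row0); precharges=7
Acc 10: bank0 row0 -> HIT
Acc 11: bank1 row4 -> MISS (open row4); precharges=8
Acc 12: bank1 row1 -> MISS (open row1); precharges=9
Acc 13: bank0 row1 -> MISS (open row1); precharges=10
Acc 14: bank0 row3 -> MISS (open row3); precharges=11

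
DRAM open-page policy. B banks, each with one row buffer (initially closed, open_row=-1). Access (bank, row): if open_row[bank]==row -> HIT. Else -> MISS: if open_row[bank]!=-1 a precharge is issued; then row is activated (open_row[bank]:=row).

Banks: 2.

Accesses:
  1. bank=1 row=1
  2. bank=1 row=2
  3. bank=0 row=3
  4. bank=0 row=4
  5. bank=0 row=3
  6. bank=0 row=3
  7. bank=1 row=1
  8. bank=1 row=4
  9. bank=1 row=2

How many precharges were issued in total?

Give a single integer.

Acc 1: bank1 row1 -> MISS (open row1); precharges=0
Acc 2: bank1 row2 -> MISS (open row2); precharges=1
Acc 3: bank0 row3 -> MISS (open row3); precharges=1
Acc 4: bank0 row4 -> MISS (open row4); precharges=2
Acc 5: bank0 row3 -> MISS (open row3); precharges=3
Acc 6: bank0 row3 -> HIT
Acc 7: bank1 row1 -> MISS (open row1); precharges=4
Acc 8: bank1 row4 -> MISS (open row4); precharges=5
Acc 9: bank1 row2 -> MISS (open row2); precharges=6

Answer: 6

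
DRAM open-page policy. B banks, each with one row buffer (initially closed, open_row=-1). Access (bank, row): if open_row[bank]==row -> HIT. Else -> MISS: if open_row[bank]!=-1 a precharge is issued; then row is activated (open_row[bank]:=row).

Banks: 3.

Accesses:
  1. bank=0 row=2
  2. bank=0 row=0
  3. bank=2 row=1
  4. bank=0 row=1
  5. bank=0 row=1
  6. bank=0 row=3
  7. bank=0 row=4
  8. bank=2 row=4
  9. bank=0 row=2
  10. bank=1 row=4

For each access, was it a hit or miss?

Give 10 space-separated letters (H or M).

Acc 1: bank0 row2 -> MISS (open row2); precharges=0
Acc 2: bank0 row0 -> MISS (open row0); precharges=1
Acc 3: bank2 row1 -> MISS (open row1); precharges=1
Acc 4: bank0 row1 -> MISS (open row1); precharges=2
Acc 5: bank0 row1 -> HIT
Acc 6: bank0 row3 -> MISS (open row3); precharges=3
Acc 7: bank0 row4 -> MISS (open row4); precharges=4
Acc 8: bank2 row4 -> MISS (open row4); precharges=5
Acc 9: bank0 row2 -> MISS (open row2); precharges=6
Acc 10: bank1 row4 -> MISS (open row4); precharges=6

Answer: M M M M H M M M M M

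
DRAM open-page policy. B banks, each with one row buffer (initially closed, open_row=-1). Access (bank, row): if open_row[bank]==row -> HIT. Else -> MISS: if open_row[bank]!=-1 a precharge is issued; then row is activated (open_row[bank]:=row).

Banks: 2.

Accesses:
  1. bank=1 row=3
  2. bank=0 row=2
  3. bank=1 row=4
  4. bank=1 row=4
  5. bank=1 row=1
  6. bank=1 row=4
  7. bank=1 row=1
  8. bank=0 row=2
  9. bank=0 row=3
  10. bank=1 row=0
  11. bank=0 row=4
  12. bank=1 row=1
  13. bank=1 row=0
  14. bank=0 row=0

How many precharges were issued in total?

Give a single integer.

Acc 1: bank1 row3 -> MISS (open row3); precharges=0
Acc 2: bank0 row2 -> MISS (open row2); precharges=0
Acc 3: bank1 row4 -> MISS (open row4); precharges=1
Acc 4: bank1 row4 -> HIT
Acc 5: bank1 row1 -> MISS (open row1); precharges=2
Acc 6: bank1 row4 -> MISS (open row4); precharges=3
Acc 7: bank1 row1 -> MISS (open row1); precharges=4
Acc 8: bank0 row2 -> HIT
Acc 9: bank0 row3 -> MISS (open row3); precharges=5
Acc 10: bank1 row0 -> MISS (open row0); precharges=6
Acc 11: bank0 row4 -> MISS (open row4); precharges=7
Acc 12: bank1 row1 -> MISS (open row1); precharges=8
Acc 13: bank1 row0 -> MISS (open row0); precharges=9
Acc 14: bank0 row0 -> MISS (open row0); precharges=10

Answer: 10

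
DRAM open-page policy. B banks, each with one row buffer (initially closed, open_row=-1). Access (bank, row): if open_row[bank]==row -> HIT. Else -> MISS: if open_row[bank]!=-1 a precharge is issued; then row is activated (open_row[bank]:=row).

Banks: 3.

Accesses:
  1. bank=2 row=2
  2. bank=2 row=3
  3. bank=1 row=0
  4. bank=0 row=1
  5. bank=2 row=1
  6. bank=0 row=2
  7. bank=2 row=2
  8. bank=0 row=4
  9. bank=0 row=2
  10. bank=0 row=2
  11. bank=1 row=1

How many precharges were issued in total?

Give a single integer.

Answer: 7

Derivation:
Acc 1: bank2 row2 -> MISS (open row2); precharges=0
Acc 2: bank2 row3 -> MISS (open row3); precharges=1
Acc 3: bank1 row0 -> MISS (open row0); precharges=1
Acc 4: bank0 row1 -> MISS (open row1); precharges=1
Acc 5: bank2 row1 -> MISS (open row1); precharges=2
Acc 6: bank0 row2 -> MISS (open row2); precharges=3
Acc 7: bank2 row2 -> MISS (open row2); precharges=4
Acc 8: bank0 row4 -> MISS (open row4); precharges=5
Acc 9: bank0 row2 -> MISS (open row2); precharges=6
Acc 10: bank0 row2 -> HIT
Acc 11: bank1 row1 -> MISS (open row1); precharges=7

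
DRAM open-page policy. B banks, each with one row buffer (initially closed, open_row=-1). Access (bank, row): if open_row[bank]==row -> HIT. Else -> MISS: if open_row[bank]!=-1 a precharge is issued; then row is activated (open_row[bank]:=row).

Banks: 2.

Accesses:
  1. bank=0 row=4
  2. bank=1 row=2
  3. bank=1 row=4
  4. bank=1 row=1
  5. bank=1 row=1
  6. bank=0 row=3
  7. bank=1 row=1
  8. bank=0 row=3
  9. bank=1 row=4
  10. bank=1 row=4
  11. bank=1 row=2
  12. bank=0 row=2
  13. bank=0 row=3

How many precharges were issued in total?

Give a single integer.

Acc 1: bank0 row4 -> MISS (open row4); precharges=0
Acc 2: bank1 row2 -> MISS (open row2); precharges=0
Acc 3: bank1 row4 -> MISS (open row4); precharges=1
Acc 4: bank1 row1 -> MISS (open row1); precharges=2
Acc 5: bank1 row1 -> HIT
Acc 6: bank0 row3 -> MISS (open row3); precharges=3
Acc 7: bank1 row1 -> HIT
Acc 8: bank0 row3 -> HIT
Acc 9: bank1 row4 -> MISS (open row4); precharges=4
Acc 10: bank1 row4 -> HIT
Acc 11: bank1 row2 -> MISS (open row2); precharges=5
Acc 12: bank0 row2 -> MISS (open row2); precharges=6
Acc 13: bank0 row3 -> MISS (open row3); precharges=7

Answer: 7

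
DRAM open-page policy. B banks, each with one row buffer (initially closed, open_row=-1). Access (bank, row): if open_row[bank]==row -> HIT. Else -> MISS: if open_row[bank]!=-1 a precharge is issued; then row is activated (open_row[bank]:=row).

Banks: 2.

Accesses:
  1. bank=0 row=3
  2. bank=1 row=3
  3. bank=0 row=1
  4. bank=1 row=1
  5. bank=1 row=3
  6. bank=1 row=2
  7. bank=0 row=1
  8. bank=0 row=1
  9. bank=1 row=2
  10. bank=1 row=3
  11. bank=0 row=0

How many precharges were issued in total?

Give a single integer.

Acc 1: bank0 row3 -> MISS (open row3); precharges=0
Acc 2: bank1 row3 -> MISS (open row3); precharges=0
Acc 3: bank0 row1 -> MISS (open row1); precharges=1
Acc 4: bank1 row1 -> MISS (open row1); precharges=2
Acc 5: bank1 row3 -> MISS (open row3); precharges=3
Acc 6: bank1 row2 -> MISS (open row2); precharges=4
Acc 7: bank0 row1 -> HIT
Acc 8: bank0 row1 -> HIT
Acc 9: bank1 row2 -> HIT
Acc 10: bank1 row3 -> MISS (open row3); precharges=5
Acc 11: bank0 row0 -> MISS (open row0); precharges=6

Answer: 6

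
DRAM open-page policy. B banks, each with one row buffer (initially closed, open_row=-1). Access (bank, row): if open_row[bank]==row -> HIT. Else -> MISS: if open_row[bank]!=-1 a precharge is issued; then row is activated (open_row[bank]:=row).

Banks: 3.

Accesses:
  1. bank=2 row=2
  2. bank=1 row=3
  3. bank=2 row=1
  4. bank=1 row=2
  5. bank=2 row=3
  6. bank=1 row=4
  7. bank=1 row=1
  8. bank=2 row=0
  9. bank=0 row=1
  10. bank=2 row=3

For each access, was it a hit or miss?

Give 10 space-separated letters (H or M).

Acc 1: bank2 row2 -> MISS (open row2); precharges=0
Acc 2: bank1 row3 -> MISS (open row3); precharges=0
Acc 3: bank2 row1 -> MISS (open row1); precharges=1
Acc 4: bank1 row2 -> MISS (open row2); precharges=2
Acc 5: bank2 row3 -> MISS (open row3); precharges=3
Acc 6: bank1 row4 -> MISS (open row4); precharges=4
Acc 7: bank1 row1 -> MISS (open row1); precharges=5
Acc 8: bank2 row0 -> MISS (open row0); precharges=6
Acc 9: bank0 row1 -> MISS (open row1); precharges=6
Acc 10: bank2 row3 -> MISS (open row3); precharges=7

Answer: M M M M M M M M M M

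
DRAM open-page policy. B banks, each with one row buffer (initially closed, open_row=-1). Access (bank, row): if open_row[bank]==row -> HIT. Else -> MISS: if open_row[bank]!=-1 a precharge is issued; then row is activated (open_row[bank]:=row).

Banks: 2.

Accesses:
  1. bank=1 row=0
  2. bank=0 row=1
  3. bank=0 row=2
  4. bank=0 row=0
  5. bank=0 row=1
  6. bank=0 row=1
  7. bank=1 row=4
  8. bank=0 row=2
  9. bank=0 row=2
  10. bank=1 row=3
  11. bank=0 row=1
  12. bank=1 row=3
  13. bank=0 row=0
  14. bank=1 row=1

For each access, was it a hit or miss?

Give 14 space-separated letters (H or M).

Acc 1: bank1 row0 -> MISS (open row0); precharges=0
Acc 2: bank0 row1 -> MISS (open row1); precharges=0
Acc 3: bank0 row2 -> MISS (open row2); precharges=1
Acc 4: bank0 row0 -> MISS (open row0); precharges=2
Acc 5: bank0 row1 -> MISS (open row1); precharges=3
Acc 6: bank0 row1 -> HIT
Acc 7: bank1 row4 -> MISS (open row4); precharges=4
Acc 8: bank0 row2 -> MISS (open row2); precharges=5
Acc 9: bank0 row2 -> HIT
Acc 10: bank1 row3 -> MISS (open row3); precharges=6
Acc 11: bank0 row1 -> MISS (open row1); precharges=7
Acc 12: bank1 row3 -> HIT
Acc 13: bank0 row0 -> MISS (open row0); precharges=8
Acc 14: bank1 row1 -> MISS (open row1); precharges=9

Answer: M M M M M H M M H M M H M M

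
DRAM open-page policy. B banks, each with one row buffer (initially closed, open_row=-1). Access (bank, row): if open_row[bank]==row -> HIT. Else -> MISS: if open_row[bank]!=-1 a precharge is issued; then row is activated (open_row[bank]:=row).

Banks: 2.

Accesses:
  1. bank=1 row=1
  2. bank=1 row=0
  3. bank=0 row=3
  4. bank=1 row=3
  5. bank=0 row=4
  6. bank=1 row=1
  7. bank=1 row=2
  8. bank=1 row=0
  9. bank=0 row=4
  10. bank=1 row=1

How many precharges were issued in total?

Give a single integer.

Answer: 7

Derivation:
Acc 1: bank1 row1 -> MISS (open row1); precharges=0
Acc 2: bank1 row0 -> MISS (open row0); precharges=1
Acc 3: bank0 row3 -> MISS (open row3); precharges=1
Acc 4: bank1 row3 -> MISS (open row3); precharges=2
Acc 5: bank0 row4 -> MISS (open row4); precharges=3
Acc 6: bank1 row1 -> MISS (open row1); precharges=4
Acc 7: bank1 row2 -> MISS (open row2); precharges=5
Acc 8: bank1 row0 -> MISS (open row0); precharges=6
Acc 9: bank0 row4 -> HIT
Acc 10: bank1 row1 -> MISS (open row1); precharges=7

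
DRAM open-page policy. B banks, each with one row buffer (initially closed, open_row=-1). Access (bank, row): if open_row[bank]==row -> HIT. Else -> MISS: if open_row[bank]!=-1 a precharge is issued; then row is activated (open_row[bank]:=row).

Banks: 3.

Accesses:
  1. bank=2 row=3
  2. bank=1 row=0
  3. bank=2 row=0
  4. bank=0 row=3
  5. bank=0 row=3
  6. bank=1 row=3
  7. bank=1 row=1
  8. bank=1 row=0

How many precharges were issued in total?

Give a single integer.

Answer: 4

Derivation:
Acc 1: bank2 row3 -> MISS (open row3); precharges=0
Acc 2: bank1 row0 -> MISS (open row0); precharges=0
Acc 3: bank2 row0 -> MISS (open row0); precharges=1
Acc 4: bank0 row3 -> MISS (open row3); precharges=1
Acc 5: bank0 row3 -> HIT
Acc 6: bank1 row3 -> MISS (open row3); precharges=2
Acc 7: bank1 row1 -> MISS (open row1); precharges=3
Acc 8: bank1 row0 -> MISS (open row0); precharges=4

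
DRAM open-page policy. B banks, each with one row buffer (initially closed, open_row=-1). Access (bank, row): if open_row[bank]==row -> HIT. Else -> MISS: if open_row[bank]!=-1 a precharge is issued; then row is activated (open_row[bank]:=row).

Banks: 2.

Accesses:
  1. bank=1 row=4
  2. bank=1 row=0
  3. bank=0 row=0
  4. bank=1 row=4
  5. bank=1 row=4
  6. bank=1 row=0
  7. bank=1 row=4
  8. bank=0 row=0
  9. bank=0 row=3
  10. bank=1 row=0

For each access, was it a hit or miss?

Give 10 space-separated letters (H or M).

Answer: M M M M H M M H M M

Derivation:
Acc 1: bank1 row4 -> MISS (open row4); precharges=0
Acc 2: bank1 row0 -> MISS (open row0); precharges=1
Acc 3: bank0 row0 -> MISS (open row0); precharges=1
Acc 4: bank1 row4 -> MISS (open row4); precharges=2
Acc 5: bank1 row4 -> HIT
Acc 6: bank1 row0 -> MISS (open row0); precharges=3
Acc 7: bank1 row4 -> MISS (open row4); precharges=4
Acc 8: bank0 row0 -> HIT
Acc 9: bank0 row3 -> MISS (open row3); precharges=5
Acc 10: bank1 row0 -> MISS (open row0); precharges=6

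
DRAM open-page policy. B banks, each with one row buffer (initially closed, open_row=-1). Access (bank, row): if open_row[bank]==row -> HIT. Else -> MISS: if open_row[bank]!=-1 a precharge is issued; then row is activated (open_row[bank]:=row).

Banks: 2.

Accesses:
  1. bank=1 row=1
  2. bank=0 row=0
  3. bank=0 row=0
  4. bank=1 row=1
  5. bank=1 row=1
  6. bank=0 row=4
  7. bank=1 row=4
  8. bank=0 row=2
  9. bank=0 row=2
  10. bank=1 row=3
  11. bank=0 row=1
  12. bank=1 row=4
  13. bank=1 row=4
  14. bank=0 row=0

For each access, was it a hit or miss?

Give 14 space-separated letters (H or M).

Answer: M M H H H M M M H M M M H M

Derivation:
Acc 1: bank1 row1 -> MISS (open row1); precharges=0
Acc 2: bank0 row0 -> MISS (open row0); precharges=0
Acc 3: bank0 row0 -> HIT
Acc 4: bank1 row1 -> HIT
Acc 5: bank1 row1 -> HIT
Acc 6: bank0 row4 -> MISS (open row4); precharges=1
Acc 7: bank1 row4 -> MISS (open row4); precharges=2
Acc 8: bank0 row2 -> MISS (open row2); precharges=3
Acc 9: bank0 row2 -> HIT
Acc 10: bank1 row3 -> MISS (open row3); precharges=4
Acc 11: bank0 row1 -> MISS (open row1); precharges=5
Acc 12: bank1 row4 -> MISS (open row4); precharges=6
Acc 13: bank1 row4 -> HIT
Acc 14: bank0 row0 -> MISS (open row0); precharges=7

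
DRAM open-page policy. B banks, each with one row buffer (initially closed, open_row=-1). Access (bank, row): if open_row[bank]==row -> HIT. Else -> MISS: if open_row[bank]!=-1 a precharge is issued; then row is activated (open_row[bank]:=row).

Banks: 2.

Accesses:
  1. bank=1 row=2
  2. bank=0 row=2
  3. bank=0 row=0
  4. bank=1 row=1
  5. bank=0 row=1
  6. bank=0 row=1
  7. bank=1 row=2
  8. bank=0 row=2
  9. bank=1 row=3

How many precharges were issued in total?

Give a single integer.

Answer: 6

Derivation:
Acc 1: bank1 row2 -> MISS (open row2); precharges=0
Acc 2: bank0 row2 -> MISS (open row2); precharges=0
Acc 3: bank0 row0 -> MISS (open row0); precharges=1
Acc 4: bank1 row1 -> MISS (open row1); precharges=2
Acc 5: bank0 row1 -> MISS (open row1); precharges=3
Acc 6: bank0 row1 -> HIT
Acc 7: bank1 row2 -> MISS (open row2); precharges=4
Acc 8: bank0 row2 -> MISS (open row2); precharges=5
Acc 9: bank1 row3 -> MISS (open row3); precharges=6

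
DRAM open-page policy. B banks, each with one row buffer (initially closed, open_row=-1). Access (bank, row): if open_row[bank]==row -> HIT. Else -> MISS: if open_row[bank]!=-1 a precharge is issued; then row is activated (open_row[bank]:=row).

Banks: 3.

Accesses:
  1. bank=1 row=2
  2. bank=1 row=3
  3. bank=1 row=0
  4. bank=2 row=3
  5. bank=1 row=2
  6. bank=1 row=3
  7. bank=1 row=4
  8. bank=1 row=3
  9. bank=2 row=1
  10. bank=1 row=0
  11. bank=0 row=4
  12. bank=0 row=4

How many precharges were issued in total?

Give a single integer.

Answer: 8

Derivation:
Acc 1: bank1 row2 -> MISS (open row2); precharges=0
Acc 2: bank1 row3 -> MISS (open row3); precharges=1
Acc 3: bank1 row0 -> MISS (open row0); precharges=2
Acc 4: bank2 row3 -> MISS (open row3); precharges=2
Acc 5: bank1 row2 -> MISS (open row2); precharges=3
Acc 6: bank1 row3 -> MISS (open row3); precharges=4
Acc 7: bank1 row4 -> MISS (open row4); precharges=5
Acc 8: bank1 row3 -> MISS (open row3); precharges=6
Acc 9: bank2 row1 -> MISS (open row1); precharges=7
Acc 10: bank1 row0 -> MISS (open row0); precharges=8
Acc 11: bank0 row4 -> MISS (open row4); precharges=8
Acc 12: bank0 row4 -> HIT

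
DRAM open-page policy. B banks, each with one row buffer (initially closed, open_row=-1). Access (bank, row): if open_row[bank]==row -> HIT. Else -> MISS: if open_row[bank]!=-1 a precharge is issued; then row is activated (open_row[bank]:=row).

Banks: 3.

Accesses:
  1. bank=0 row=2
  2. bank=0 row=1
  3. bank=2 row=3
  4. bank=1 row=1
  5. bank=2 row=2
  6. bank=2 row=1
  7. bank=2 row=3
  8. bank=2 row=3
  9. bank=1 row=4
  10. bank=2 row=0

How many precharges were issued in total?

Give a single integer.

Acc 1: bank0 row2 -> MISS (open row2); precharges=0
Acc 2: bank0 row1 -> MISS (open row1); precharges=1
Acc 3: bank2 row3 -> MISS (open row3); precharges=1
Acc 4: bank1 row1 -> MISS (open row1); precharges=1
Acc 5: bank2 row2 -> MISS (open row2); precharges=2
Acc 6: bank2 row1 -> MISS (open row1); precharges=3
Acc 7: bank2 row3 -> MISS (open row3); precharges=4
Acc 8: bank2 row3 -> HIT
Acc 9: bank1 row4 -> MISS (open row4); precharges=5
Acc 10: bank2 row0 -> MISS (open row0); precharges=6

Answer: 6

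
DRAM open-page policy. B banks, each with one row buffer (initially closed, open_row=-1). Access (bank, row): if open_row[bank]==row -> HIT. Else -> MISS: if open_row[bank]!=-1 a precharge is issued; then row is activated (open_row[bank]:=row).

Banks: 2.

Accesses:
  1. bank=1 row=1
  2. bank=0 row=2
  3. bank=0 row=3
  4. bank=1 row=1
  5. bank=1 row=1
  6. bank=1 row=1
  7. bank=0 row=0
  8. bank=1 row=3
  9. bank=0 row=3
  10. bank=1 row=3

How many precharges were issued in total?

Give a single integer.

Answer: 4

Derivation:
Acc 1: bank1 row1 -> MISS (open row1); precharges=0
Acc 2: bank0 row2 -> MISS (open row2); precharges=0
Acc 3: bank0 row3 -> MISS (open row3); precharges=1
Acc 4: bank1 row1 -> HIT
Acc 5: bank1 row1 -> HIT
Acc 6: bank1 row1 -> HIT
Acc 7: bank0 row0 -> MISS (open row0); precharges=2
Acc 8: bank1 row3 -> MISS (open row3); precharges=3
Acc 9: bank0 row3 -> MISS (open row3); precharges=4
Acc 10: bank1 row3 -> HIT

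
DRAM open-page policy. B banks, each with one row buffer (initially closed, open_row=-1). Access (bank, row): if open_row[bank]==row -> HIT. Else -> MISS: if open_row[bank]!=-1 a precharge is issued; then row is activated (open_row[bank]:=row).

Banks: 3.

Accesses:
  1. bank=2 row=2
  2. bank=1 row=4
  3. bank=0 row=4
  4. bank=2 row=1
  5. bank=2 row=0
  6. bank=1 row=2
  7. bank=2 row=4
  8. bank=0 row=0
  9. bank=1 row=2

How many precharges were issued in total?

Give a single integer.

Answer: 5

Derivation:
Acc 1: bank2 row2 -> MISS (open row2); precharges=0
Acc 2: bank1 row4 -> MISS (open row4); precharges=0
Acc 3: bank0 row4 -> MISS (open row4); precharges=0
Acc 4: bank2 row1 -> MISS (open row1); precharges=1
Acc 5: bank2 row0 -> MISS (open row0); precharges=2
Acc 6: bank1 row2 -> MISS (open row2); precharges=3
Acc 7: bank2 row4 -> MISS (open row4); precharges=4
Acc 8: bank0 row0 -> MISS (open row0); precharges=5
Acc 9: bank1 row2 -> HIT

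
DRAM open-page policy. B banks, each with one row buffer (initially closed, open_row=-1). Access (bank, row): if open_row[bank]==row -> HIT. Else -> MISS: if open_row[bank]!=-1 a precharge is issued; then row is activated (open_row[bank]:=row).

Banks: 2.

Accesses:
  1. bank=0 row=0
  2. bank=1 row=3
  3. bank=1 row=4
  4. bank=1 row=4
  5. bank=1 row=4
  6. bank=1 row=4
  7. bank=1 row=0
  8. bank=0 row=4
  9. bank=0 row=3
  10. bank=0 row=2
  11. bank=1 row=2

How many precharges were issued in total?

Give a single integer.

Answer: 6

Derivation:
Acc 1: bank0 row0 -> MISS (open row0); precharges=0
Acc 2: bank1 row3 -> MISS (open row3); precharges=0
Acc 3: bank1 row4 -> MISS (open row4); precharges=1
Acc 4: bank1 row4 -> HIT
Acc 5: bank1 row4 -> HIT
Acc 6: bank1 row4 -> HIT
Acc 7: bank1 row0 -> MISS (open row0); precharges=2
Acc 8: bank0 row4 -> MISS (open row4); precharges=3
Acc 9: bank0 row3 -> MISS (open row3); precharges=4
Acc 10: bank0 row2 -> MISS (open row2); precharges=5
Acc 11: bank1 row2 -> MISS (open row2); precharges=6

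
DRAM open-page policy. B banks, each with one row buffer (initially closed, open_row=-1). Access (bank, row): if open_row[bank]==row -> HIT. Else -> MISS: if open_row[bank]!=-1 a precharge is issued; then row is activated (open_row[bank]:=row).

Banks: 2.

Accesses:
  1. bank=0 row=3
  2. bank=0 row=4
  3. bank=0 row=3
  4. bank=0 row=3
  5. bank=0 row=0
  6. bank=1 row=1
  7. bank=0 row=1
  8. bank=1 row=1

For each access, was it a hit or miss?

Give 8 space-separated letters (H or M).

Acc 1: bank0 row3 -> MISS (open row3); precharges=0
Acc 2: bank0 row4 -> MISS (open row4); precharges=1
Acc 3: bank0 row3 -> MISS (open row3); precharges=2
Acc 4: bank0 row3 -> HIT
Acc 5: bank0 row0 -> MISS (open row0); precharges=3
Acc 6: bank1 row1 -> MISS (open row1); precharges=3
Acc 7: bank0 row1 -> MISS (open row1); precharges=4
Acc 8: bank1 row1 -> HIT

Answer: M M M H M M M H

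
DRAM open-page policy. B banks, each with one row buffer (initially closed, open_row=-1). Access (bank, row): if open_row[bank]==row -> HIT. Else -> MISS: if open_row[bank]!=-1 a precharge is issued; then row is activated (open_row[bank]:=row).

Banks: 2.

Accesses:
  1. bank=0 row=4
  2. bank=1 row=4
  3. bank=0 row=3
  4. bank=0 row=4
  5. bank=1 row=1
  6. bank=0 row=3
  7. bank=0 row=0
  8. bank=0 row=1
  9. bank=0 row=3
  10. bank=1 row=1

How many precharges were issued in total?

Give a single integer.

Acc 1: bank0 row4 -> MISS (open row4); precharges=0
Acc 2: bank1 row4 -> MISS (open row4); precharges=0
Acc 3: bank0 row3 -> MISS (open row3); precharges=1
Acc 4: bank0 row4 -> MISS (open row4); precharges=2
Acc 5: bank1 row1 -> MISS (open row1); precharges=3
Acc 6: bank0 row3 -> MISS (open row3); precharges=4
Acc 7: bank0 row0 -> MISS (open row0); precharges=5
Acc 8: bank0 row1 -> MISS (open row1); precharges=6
Acc 9: bank0 row3 -> MISS (open row3); precharges=7
Acc 10: bank1 row1 -> HIT

Answer: 7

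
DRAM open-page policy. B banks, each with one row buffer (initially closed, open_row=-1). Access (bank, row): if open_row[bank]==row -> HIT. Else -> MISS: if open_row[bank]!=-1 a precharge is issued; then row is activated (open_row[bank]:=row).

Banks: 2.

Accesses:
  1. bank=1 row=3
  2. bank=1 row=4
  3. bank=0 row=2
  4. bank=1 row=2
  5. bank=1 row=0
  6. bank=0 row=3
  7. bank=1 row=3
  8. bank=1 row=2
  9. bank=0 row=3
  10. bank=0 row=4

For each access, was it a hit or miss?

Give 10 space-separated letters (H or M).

Acc 1: bank1 row3 -> MISS (open row3); precharges=0
Acc 2: bank1 row4 -> MISS (open row4); precharges=1
Acc 3: bank0 row2 -> MISS (open row2); precharges=1
Acc 4: bank1 row2 -> MISS (open row2); precharges=2
Acc 5: bank1 row0 -> MISS (open row0); precharges=3
Acc 6: bank0 row3 -> MISS (open row3); precharges=4
Acc 7: bank1 row3 -> MISS (open row3); precharges=5
Acc 8: bank1 row2 -> MISS (open row2); precharges=6
Acc 9: bank0 row3 -> HIT
Acc 10: bank0 row4 -> MISS (open row4); precharges=7

Answer: M M M M M M M M H M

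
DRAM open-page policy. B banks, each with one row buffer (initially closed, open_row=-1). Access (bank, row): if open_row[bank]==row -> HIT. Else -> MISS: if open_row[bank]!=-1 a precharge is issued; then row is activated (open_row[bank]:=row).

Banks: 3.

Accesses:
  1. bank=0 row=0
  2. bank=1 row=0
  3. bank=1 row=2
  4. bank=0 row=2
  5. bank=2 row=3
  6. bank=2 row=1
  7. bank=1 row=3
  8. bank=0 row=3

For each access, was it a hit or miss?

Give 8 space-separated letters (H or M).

Answer: M M M M M M M M

Derivation:
Acc 1: bank0 row0 -> MISS (open row0); precharges=0
Acc 2: bank1 row0 -> MISS (open row0); precharges=0
Acc 3: bank1 row2 -> MISS (open row2); precharges=1
Acc 4: bank0 row2 -> MISS (open row2); precharges=2
Acc 5: bank2 row3 -> MISS (open row3); precharges=2
Acc 6: bank2 row1 -> MISS (open row1); precharges=3
Acc 7: bank1 row3 -> MISS (open row3); precharges=4
Acc 8: bank0 row3 -> MISS (open row3); precharges=5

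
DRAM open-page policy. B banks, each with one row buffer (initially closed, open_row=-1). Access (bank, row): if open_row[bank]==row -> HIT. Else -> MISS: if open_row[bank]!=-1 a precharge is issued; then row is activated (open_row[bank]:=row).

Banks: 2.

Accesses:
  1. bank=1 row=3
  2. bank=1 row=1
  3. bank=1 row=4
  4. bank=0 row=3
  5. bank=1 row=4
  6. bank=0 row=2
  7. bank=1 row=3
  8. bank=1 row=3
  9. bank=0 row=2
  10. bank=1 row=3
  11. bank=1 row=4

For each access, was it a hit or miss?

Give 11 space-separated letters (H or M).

Answer: M M M M H M M H H H M

Derivation:
Acc 1: bank1 row3 -> MISS (open row3); precharges=0
Acc 2: bank1 row1 -> MISS (open row1); precharges=1
Acc 3: bank1 row4 -> MISS (open row4); precharges=2
Acc 4: bank0 row3 -> MISS (open row3); precharges=2
Acc 5: bank1 row4 -> HIT
Acc 6: bank0 row2 -> MISS (open row2); precharges=3
Acc 7: bank1 row3 -> MISS (open row3); precharges=4
Acc 8: bank1 row3 -> HIT
Acc 9: bank0 row2 -> HIT
Acc 10: bank1 row3 -> HIT
Acc 11: bank1 row4 -> MISS (open row4); precharges=5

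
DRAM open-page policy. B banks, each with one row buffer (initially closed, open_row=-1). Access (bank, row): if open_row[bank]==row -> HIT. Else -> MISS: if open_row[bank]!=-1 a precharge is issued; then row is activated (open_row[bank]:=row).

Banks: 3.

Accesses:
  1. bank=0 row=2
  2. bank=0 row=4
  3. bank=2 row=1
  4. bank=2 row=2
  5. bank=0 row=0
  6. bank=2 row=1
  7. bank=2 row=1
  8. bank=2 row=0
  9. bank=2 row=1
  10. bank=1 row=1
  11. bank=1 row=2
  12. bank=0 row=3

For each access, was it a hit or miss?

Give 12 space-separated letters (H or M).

Answer: M M M M M M H M M M M M

Derivation:
Acc 1: bank0 row2 -> MISS (open row2); precharges=0
Acc 2: bank0 row4 -> MISS (open row4); precharges=1
Acc 3: bank2 row1 -> MISS (open row1); precharges=1
Acc 4: bank2 row2 -> MISS (open row2); precharges=2
Acc 5: bank0 row0 -> MISS (open row0); precharges=3
Acc 6: bank2 row1 -> MISS (open row1); precharges=4
Acc 7: bank2 row1 -> HIT
Acc 8: bank2 row0 -> MISS (open row0); precharges=5
Acc 9: bank2 row1 -> MISS (open row1); precharges=6
Acc 10: bank1 row1 -> MISS (open row1); precharges=6
Acc 11: bank1 row2 -> MISS (open row2); precharges=7
Acc 12: bank0 row3 -> MISS (open row3); precharges=8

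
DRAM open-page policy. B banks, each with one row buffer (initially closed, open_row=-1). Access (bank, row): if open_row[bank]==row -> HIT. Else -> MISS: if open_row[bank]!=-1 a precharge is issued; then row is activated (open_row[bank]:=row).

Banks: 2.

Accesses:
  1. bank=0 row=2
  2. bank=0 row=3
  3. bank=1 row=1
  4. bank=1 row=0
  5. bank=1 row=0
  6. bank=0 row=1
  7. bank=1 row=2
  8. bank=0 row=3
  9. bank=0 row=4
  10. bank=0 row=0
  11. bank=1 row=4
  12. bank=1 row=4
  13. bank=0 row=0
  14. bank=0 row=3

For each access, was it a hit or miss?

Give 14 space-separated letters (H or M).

Answer: M M M M H M M M M M M H H M

Derivation:
Acc 1: bank0 row2 -> MISS (open row2); precharges=0
Acc 2: bank0 row3 -> MISS (open row3); precharges=1
Acc 3: bank1 row1 -> MISS (open row1); precharges=1
Acc 4: bank1 row0 -> MISS (open row0); precharges=2
Acc 5: bank1 row0 -> HIT
Acc 6: bank0 row1 -> MISS (open row1); precharges=3
Acc 7: bank1 row2 -> MISS (open row2); precharges=4
Acc 8: bank0 row3 -> MISS (open row3); precharges=5
Acc 9: bank0 row4 -> MISS (open row4); precharges=6
Acc 10: bank0 row0 -> MISS (open row0); precharges=7
Acc 11: bank1 row4 -> MISS (open row4); precharges=8
Acc 12: bank1 row4 -> HIT
Acc 13: bank0 row0 -> HIT
Acc 14: bank0 row3 -> MISS (open row3); precharges=9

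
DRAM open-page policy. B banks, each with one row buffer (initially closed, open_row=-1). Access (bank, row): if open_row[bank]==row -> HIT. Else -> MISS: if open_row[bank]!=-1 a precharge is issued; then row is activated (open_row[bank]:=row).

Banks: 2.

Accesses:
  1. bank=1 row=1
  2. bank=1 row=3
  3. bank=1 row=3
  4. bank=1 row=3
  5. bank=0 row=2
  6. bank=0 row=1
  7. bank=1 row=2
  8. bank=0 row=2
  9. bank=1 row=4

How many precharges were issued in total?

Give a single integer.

Acc 1: bank1 row1 -> MISS (open row1); precharges=0
Acc 2: bank1 row3 -> MISS (open row3); precharges=1
Acc 3: bank1 row3 -> HIT
Acc 4: bank1 row3 -> HIT
Acc 5: bank0 row2 -> MISS (open row2); precharges=1
Acc 6: bank0 row1 -> MISS (open row1); precharges=2
Acc 7: bank1 row2 -> MISS (open row2); precharges=3
Acc 8: bank0 row2 -> MISS (open row2); precharges=4
Acc 9: bank1 row4 -> MISS (open row4); precharges=5

Answer: 5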